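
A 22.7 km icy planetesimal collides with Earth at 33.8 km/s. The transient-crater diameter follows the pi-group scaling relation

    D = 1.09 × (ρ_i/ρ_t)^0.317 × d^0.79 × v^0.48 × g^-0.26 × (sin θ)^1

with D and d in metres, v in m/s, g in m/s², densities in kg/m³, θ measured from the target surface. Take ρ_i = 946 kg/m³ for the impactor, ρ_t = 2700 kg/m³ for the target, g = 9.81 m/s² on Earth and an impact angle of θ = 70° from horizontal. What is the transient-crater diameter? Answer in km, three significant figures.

In SI units: d = 22700 m, v = 33800 m/s.
(ρ_i/ρ_t)^0.317 = (946/2700)^0.317 = 0.7172
d^0.79 = 22700^0.79 = 2762
v^0.48 = 33800^0.48 = 149.2
g^-0.26 = 9.81^-0.26 = 0.5523
(sin 70°)^1 = 0.9397^1 = 0.9397
D = 1.09 × 0.7172 × 2762 × 149.2 × 0.5523 × 0.9397 = 1.672 × 10^5 m
   = 167.2 km

D ≈ 167 km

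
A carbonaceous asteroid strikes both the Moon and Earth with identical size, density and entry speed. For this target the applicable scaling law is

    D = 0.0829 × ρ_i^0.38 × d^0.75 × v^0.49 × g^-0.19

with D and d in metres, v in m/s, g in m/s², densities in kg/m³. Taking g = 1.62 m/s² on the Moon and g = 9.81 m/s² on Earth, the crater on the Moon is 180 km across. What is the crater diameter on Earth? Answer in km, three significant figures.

D ≈ 128 km

All impactor-dependent factors cancel in the ratio, leaving D_Earth/D_Moon = (g_Earth/g_Moon)^-0.19.
(9.81/1.62)^-0.19 = 6.056^-0.19 = 0.7102
D_Earth = 0.7102 × 180 km = 128 km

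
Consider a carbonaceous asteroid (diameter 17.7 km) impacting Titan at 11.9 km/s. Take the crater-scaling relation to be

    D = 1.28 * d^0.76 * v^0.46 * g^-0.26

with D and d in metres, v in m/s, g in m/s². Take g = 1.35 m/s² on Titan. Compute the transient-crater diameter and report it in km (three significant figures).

D ≈ 150 km

In SI units: d = 17700 m, v = 11900 m/s.
d^0.76 = 17700^0.76 = 1692
v^0.46 = 11900^0.46 = 74.95
g^-0.26 = 1.35^-0.26 = 0.9249
D = 1.28 × 1692 × 74.95 × 0.9249 = 1.501 × 10^5 m
   = 150.1 km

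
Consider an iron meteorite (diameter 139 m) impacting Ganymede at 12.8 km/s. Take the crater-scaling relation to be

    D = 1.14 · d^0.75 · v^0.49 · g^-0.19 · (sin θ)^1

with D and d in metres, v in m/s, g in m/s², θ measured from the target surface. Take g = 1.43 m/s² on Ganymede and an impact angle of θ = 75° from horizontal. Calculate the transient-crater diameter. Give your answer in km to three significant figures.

D ≈ 4.29 km

In SI units: v = 12800 m/s.
d^0.75 = 139^0.75 = 40.48
v^0.49 = 12800^0.49 = 102.9
g^-0.19 = 1.43^-0.19 = 0.9343
(sin 75°)^1 = 0.9659^1 = 0.9659
D = 1.14 × 40.48 × 102.9 × 0.9343 × 0.9659 = 4285 m
   = 4.285 km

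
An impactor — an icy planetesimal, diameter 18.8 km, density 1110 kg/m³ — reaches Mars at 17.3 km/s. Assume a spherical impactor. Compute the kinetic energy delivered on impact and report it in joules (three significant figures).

d = 18800 m; v = 17300 m/s.
Mass m = (π/6) ρ d³ = (π/6) × 1110 × (18800)³ = 3.862 × 10^15 kg
E = ½ m v² = 0.5 × 3.862 × 10^15 × (17300)² = 5.779 × 10^23 J

E ≈ 5.78 × 10^23 J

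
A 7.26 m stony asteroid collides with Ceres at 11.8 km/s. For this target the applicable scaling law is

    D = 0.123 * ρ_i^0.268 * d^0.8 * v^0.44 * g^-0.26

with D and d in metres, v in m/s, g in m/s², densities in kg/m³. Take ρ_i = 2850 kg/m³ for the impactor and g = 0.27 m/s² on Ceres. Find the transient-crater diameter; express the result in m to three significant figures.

D ≈ 441 m

In SI units: v = 11800 m/s.
ρ_i^0.268 = 2850^0.268 = 8.431
d^0.8 = 7.26^0.8 = 4.884
v^0.44 = 11800^0.44 = 61.89
g^-0.26 = 0.27^-0.26 = 1.406
D = 0.123 × 8.431 × 4.884 × 61.89 × 1.406 = 440.7 m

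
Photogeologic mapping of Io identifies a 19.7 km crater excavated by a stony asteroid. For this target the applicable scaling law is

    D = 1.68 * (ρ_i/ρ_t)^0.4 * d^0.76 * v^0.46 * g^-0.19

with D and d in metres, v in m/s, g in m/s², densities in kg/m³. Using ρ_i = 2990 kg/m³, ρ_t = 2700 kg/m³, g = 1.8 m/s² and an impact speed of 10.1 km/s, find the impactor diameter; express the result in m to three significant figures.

d ≈ 935 m

Rearranging for d: d = [D / (1.68 · (2990/2700)^0.4 · 10100^0.46 · 1.8^-0.19)]^(1/0.76).
D = 19700 m.
(2990/2700)^0.4 = 1.042
10100^0.46 = 69.50
1.8^-0.19 = 0.8943
Denominator = 1.68 × 1.042 × 69.50 × 0.8943 = 108.8
D / 108.8 = 19700 / 108.8 = 181.1
d = 181.1^(1/0.76) = 181.1^1.3158 = 935.3 m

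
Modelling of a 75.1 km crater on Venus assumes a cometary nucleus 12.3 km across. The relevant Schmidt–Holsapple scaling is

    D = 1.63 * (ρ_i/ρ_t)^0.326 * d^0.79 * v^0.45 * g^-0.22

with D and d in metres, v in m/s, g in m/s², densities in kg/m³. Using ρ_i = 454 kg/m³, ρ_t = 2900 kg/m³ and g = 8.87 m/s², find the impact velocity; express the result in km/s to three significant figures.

v ≈ 17.0 km/s

Rearranging for v: v = [D / (1.63 · (454/2900)^0.326 · 12300^0.79 · 8.87^-0.22)]^(1/0.45).
D = 75100 m.
(454/2900)^0.326 = 0.5463
12300^0.79 = 1702
8.87^-0.22 = 0.6187
Denominator = 1.63 × 0.5463 × 1702 × 0.6187 = 937.7
D / 937.7 = 75100 / 937.7 = 80.09
v = 80.09^(1/0.45) = 80.09^2.2222 = 16988 m/s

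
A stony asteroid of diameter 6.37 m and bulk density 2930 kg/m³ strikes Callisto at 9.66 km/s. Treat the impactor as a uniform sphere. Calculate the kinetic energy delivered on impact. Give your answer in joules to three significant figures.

E ≈ 1.85 × 10^13 J

v = 9660 m/s.
Mass m = (π/6) ρ d³ = (π/6) × 2930 × (6.37)³ = 3.965 × 10^5 kg
E = ½ m v² = 0.5 × 3.965 × 10^5 × (9660)² = 1.850 × 10^13 J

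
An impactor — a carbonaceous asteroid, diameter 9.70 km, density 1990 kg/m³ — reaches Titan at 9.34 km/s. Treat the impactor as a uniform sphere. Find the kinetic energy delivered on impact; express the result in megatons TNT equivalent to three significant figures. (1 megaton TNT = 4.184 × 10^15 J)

d = 9700 m; v = 9340 m/s.
Mass m = (π/6) ρ d³ = (π/6) × 1990 × (9700)³ = 9.510 × 10^14 kg
E = ½ m v² = 0.5 × 9.510 × 10^14 × (9340)² = 4.148 × 10^22 J
   = 4.148 × 10^22 / 4.184×10^15 = 9.914 × 10^6 Mt

E ≈ 9.91 × 10^6 Mt TNT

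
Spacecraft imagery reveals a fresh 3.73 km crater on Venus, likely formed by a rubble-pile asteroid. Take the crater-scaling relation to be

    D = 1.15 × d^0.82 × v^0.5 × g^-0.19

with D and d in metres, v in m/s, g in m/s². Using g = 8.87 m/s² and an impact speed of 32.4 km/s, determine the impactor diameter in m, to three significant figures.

d ≈ 56.4 m

Rearranging for d: d = [D / (1.15 · 32400^0.5 · 8.87^-0.19)]^(1/0.82).
D = 3730 m.
32400^0.5 = 180.0
8.87^-0.19 = 0.6605
Denominator = 1.15 × 180.0 × 0.6605 = 136.7
D / 136.7 = 3730 / 136.7 = 27.29
d = 27.29^(1/0.82) = 27.29^1.2195 = 56.39 m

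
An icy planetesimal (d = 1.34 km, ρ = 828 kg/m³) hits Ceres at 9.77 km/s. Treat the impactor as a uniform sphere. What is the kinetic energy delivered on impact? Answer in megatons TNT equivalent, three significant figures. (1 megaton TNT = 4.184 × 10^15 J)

d = 1340 m; v = 9770 m/s.
Mass m = (π/6) ρ d³ = (π/6) × 828 × (1340)³ = 1.043 × 10^12 kg
E = ½ m v² = 0.5 × 1.043 × 10^12 × (9770)² = 4.978 × 10^19 J
   = 4.978 × 10^19 / 4.184×10^15 = 11898 Mt

E ≈ 11900 Mt TNT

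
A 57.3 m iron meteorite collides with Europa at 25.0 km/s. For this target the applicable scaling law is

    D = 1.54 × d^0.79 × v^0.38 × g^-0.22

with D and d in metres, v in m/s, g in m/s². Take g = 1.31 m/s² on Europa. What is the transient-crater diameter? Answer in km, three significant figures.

D ≈ 1.67 km

In SI units: v = 25000 m/s.
d^0.79 = 57.3^0.79 = 24.49
v^0.38 = 25000^0.38 = 46.90
g^-0.22 = 1.31^-0.22 = 0.9423
D = 1.54 × 24.49 × 46.90 × 0.9423 = 1667 m
   = 1.667 km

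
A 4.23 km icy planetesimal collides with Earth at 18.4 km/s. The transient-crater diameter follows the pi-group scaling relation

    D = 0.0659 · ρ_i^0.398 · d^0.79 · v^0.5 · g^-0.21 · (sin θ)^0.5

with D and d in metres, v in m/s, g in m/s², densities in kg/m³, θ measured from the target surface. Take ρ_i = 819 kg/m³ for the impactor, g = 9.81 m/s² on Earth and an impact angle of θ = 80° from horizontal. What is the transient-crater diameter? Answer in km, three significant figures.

D ≈ 58.1 km

In SI units: d = 4230 m, v = 18400 m/s.
ρ_i^0.398 = 819^0.398 = 14.44
d^0.79 = 4230^0.79 = 732.5
v^0.5 = 18400^0.5 = 135.6
g^-0.21 = 9.81^-0.21 = 0.6191
(sin 80°)^0.5 = 0.9848^0.5 = 0.9924
D = 0.0659 × 14.44 × 732.5 × 135.6 × 0.6191 × 0.9924 = 58072 m
   = 58.07 km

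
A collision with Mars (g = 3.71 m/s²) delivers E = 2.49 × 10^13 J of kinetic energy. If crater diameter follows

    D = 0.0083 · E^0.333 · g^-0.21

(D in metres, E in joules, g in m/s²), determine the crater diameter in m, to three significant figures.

D ≈ 182 m

E^0.333 = (2.49 × 10^13)^0.333 = 2.890 × 10^4
g^-0.21 = 3.71^-0.21 = 0.7593
D = 0.0083 × 2.890 × 10^4 × 0.7593 = 182.1 m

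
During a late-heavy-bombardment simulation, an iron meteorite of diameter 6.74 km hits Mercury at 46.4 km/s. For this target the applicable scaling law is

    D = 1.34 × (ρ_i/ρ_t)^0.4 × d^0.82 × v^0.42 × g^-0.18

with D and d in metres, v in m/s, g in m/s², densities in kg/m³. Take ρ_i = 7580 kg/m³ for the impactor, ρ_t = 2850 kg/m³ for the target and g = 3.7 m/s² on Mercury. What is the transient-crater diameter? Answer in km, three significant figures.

D ≈ 197 km

In SI units: d = 6740 m, v = 46400 m/s.
(ρ_i/ρ_t)^0.4 = (7580/2850)^0.4 = 1.479
d^0.82 = 6740^0.82 = 1379
v^0.42 = 46400^0.42 = 91.19
g^-0.18 = 3.7^-0.18 = 0.7902
D = 1.34 × 1.479 × 1379 × 91.19 × 0.7902 = 1.969 × 10^5 m
   = 196.9 km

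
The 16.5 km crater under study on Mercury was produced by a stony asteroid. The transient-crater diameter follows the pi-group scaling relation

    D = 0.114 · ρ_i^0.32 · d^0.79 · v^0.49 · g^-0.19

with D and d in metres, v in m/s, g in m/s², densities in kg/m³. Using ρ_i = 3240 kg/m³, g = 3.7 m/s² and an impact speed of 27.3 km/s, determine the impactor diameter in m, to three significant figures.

Rearranging for d: d = [D / (0.114 · 3240^0.32 · 27300^0.49 · 3.7^-0.19)]^(1/0.79).
D = 16500 m.
3240^0.32 = 13.29
27300^0.49 = 149.2
3.7^-0.19 = 0.7799
Denominator = 0.114 × 13.29 × 149.2 × 0.7799 = 176.3
D / 176.3 = 16500 / 176.3 = 93.59
d = 93.59^(1/0.79) = 93.59^1.2658 = 312.7 m

d ≈ 313 m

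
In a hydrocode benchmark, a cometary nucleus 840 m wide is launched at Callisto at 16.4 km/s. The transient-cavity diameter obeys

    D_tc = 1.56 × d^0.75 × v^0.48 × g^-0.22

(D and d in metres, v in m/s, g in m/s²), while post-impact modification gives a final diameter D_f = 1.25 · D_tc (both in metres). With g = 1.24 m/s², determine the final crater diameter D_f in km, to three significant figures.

v = 16400 m/s.
d^0.75 = 840^0.75 = 156.0
v^0.48 = 16400^0.48 = 105.5
g^-0.22 = 1.24^-0.22 = 0.9538
D_tc = 1.56 × 156.0 × 105.5 × 0.9538 = 24490 m
D_f = 1.25 × 24490 = 30612 m
     = 30.61 km

D_f ≈ 30.6 km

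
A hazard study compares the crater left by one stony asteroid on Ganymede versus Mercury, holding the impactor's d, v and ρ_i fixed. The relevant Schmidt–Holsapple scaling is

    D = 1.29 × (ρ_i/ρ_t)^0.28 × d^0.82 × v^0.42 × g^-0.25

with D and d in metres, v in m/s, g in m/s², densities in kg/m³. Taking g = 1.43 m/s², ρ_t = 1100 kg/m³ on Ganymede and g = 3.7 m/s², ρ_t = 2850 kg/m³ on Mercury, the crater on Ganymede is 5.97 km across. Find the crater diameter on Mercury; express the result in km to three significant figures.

D ≈ 3.61 km

The impactor-only factors (d, v, ρ_i) cancel in the ratio, leaving D_Mercury/D_Ganymede = (g_Mercury/g_Ganymede)^-0.25 · (ρ_t,Ganymede/ρ_t,Mercury)^0.28.
(3.7/1.43)^-0.25 = 2.587^-0.25 = 0.7885
(1100/2850)^0.28 = 0.3860^0.28 = 0.7660
Ratio = 0.7885 × 0.7660 = 0.6040
D_Mercury = 0.6040 × 5.97 km = 3.61 km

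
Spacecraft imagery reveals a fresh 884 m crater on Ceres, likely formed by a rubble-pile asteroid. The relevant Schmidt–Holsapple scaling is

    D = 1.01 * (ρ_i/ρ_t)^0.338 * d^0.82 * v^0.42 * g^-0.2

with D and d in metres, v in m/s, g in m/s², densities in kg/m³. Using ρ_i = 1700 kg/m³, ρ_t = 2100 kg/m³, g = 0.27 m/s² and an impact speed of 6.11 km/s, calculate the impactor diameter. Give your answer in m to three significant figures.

Rearranging for d: d = [D / (1.01 · (1700/2100)^0.338 · 6110^0.42 · 0.27^-0.2)]^(1/0.82).
(1700/2100)^0.338 = 0.9311
6110^0.42 = 38.92
0.27^-0.2 = 1.299
Denominator = 1.01 × 0.9311 × 38.92 × 1.299 = 47.54
D / 47.54 = 884 / 47.54 = 18.59
d = 18.59^(1/0.82) = 18.59^1.2195 = 35.31 m

d ≈ 35.3 m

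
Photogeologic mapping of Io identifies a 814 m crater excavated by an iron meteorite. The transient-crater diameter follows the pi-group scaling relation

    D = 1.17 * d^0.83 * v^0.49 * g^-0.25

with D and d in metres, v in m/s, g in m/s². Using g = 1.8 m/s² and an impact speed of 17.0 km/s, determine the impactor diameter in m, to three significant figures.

d ≈ 10.1 m

Rearranging for d: d = [D / (1.17 · 17000^0.49 · 1.8^-0.25)]^(1/0.83).
17000^0.49 = 118.3
1.8^-0.25 = 0.8633
Denominator = 1.17 × 118.3 × 0.8633 = 119.5
D / 119.5 = 814 / 119.5 = 6.812
d = 6.812^(1/0.83) = 6.812^1.2048 = 10.09 m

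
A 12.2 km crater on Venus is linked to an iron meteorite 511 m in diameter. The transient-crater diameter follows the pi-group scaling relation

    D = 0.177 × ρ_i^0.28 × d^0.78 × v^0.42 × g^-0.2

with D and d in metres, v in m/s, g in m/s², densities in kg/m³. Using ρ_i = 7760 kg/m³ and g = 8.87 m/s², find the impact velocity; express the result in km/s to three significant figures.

Rearranging for v: v = [D / (0.177 · 7760^0.28 · 511^0.78 · 8.87^-0.2)]^(1/0.42).
D = 12200 m.
7760^0.28 = 12.28
511^0.78 = 129.6
8.87^-0.2 = 0.6463
Denominator = 0.177 × 12.28 × 129.6 × 0.6463 = 182.1
D / 182.1 = 12200 / 182.1 = 67.00
v = 67.00^(1/0.42) = 67.00^2.381 = 22278 m/s

v ≈ 22.3 km/s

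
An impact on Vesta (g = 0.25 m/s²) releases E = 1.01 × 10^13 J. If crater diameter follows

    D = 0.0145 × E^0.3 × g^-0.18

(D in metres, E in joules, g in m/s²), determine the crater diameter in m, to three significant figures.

E^0.3 = (1.01 × 10^13)^0.3 = 7.967 × 10^3
g^-0.18 = 0.25^-0.18 = 1.283
D = 0.0145 × 7.967 × 10^3 × 1.283 = 148.2 m

D ≈ 148 m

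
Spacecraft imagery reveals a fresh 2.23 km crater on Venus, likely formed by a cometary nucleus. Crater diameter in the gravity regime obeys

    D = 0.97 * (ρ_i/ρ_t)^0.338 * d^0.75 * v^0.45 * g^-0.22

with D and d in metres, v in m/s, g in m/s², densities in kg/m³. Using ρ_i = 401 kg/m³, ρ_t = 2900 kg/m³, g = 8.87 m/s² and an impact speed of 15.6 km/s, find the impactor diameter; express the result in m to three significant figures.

Rearranging for d: d = [D / (0.97 · (401/2900)^0.338 · 15600^0.45 · 8.87^-0.22)]^(1/0.75).
D = 2230 m.
(401/2900)^0.338 = 0.5124
15600^0.45 = 77.07
8.87^-0.22 = 0.6187
Denominator = 0.97 × 0.5124 × 77.07 × 0.6187 = 23.70
D / 23.70 = 2230 / 23.70 = 94.09
d = 94.09^(1/0.75) = 94.09^1.3333 = 427.9 m

d ≈ 428 m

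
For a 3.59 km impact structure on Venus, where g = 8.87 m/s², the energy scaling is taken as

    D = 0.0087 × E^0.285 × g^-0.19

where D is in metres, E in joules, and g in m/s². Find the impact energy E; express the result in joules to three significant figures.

Rearranging: E = [D / (0.0087 · g^-0.19)]^(1/0.285).
D = 3590 m.
g^-0.19 = 8.87^-0.19 = 0.6605
D / (0.0087 × 0.6605) = 3590 / (5.746 × 10^-3) = 6.248 × 10^5
E = (6.248 × 10^5)^3.5088 = 2.168 × 10^20 J

E ≈ 2.17 × 10^20 J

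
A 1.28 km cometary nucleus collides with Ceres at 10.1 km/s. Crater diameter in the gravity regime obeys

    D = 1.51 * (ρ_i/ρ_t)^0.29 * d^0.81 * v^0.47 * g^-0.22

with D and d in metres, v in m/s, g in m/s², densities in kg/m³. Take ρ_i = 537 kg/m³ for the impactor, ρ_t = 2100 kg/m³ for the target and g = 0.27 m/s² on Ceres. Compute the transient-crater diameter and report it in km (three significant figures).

In SI units: d = 1280 m, v = 10100 m/s.
(ρ_i/ρ_t)^0.29 = (537/2100)^0.29 = 0.6734
d^0.81 = 1280^0.81 = 328.7
v^0.47 = 10100^0.47 = 76.21
g^-0.22 = 0.27^-0.22 = 1.334
D = 1.51 × 0.6734 × 328.7 × 76.21 × 1.334 = 33980 m
   = 33.98 km

D ≈ 34.0 km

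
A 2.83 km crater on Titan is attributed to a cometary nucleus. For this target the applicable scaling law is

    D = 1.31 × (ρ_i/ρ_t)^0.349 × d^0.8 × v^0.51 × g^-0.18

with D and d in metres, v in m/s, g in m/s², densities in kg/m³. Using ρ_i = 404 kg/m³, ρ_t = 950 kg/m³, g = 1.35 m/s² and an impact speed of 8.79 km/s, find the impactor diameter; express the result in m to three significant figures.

d ≈ 70.0 m

Rearranging for d: d = [D / (1.31 · (404/950)^0.349 · 8790^0.51 · 1.35^-0.18)]^(1/0.8).
D = 2830 m.
(404/950)^0.349 = 0.7420
8790^0.51 = 102.7
1.35^-0.18 = 0.9474
Denominator = 1.31 × 0.7420 × 102.7 × 0.9474 = 94.58
D / 94.58 = 2830 / 94.58 = 29.92
d = 29.92^(1/0.8) = 29.92^1.25 = 69.98 m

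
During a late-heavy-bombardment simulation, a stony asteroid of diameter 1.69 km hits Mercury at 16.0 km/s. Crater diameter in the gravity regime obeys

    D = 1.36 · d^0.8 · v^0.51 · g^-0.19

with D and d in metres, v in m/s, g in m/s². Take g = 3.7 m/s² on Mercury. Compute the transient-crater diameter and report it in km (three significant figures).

D ≈ 56.5 km

In SI units: d = 1690 m, v = 16000 m/s.
d^0.8 = 1690^0.8 = 382.2
v^0.51 = 16000^0.51 = 139.3
g^-0.19 = 3.7^-0.19 = 0.7799
D = 1.36 × 382.2 × 139.3 × 0.7799 = 56470 m
   = 56.47 km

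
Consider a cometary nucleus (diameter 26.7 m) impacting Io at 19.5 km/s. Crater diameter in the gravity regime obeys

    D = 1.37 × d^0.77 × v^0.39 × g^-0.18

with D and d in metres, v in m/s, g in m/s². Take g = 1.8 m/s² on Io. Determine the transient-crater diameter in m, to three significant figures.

D ≈ 728 m

In SI units: v = 19500 m/s.
d^0.77 = 26.7^0.77 = 12.54
v^0.39 = 19500^0.39 = 47.11
g^-0.18 = 1.8^-0.18 = 0.8996
D = 1.37 × 12.54 × 47.11 × 0.8996 = 728.1 m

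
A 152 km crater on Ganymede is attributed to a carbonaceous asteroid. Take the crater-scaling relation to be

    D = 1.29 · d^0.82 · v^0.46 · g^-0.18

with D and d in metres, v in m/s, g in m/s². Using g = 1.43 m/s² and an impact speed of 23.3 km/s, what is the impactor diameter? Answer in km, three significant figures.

d ≈ 5.87 km

Rearranging for d: d = [D / (1.29 · 23300^0.46 · 1.43^-0.18)]^(1/0.82).
D = 152000 m.
23300^0.46 = 102.1
1.43^-0.18 = 0.9376
Denominator = 1.29 × 102.1 × 0.9376 = 123.5
D / 123.5 = 152000 / 123.5 = 1231
d = 1231^(1/0.82) = 1231^1.2195 = 5869 m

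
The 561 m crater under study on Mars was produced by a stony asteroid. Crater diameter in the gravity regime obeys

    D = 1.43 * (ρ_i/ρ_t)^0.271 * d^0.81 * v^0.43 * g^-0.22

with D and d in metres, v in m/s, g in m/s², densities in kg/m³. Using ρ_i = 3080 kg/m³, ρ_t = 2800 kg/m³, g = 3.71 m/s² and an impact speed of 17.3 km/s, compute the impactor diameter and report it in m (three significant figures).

Rearranging for d: d = [D / (1.43 · (3080/2800)^0.271 · 17300^0.43 · 3.71^-0.22)]^(1/0.81).
(3080/2800)^0.271 = 1.026
17300^0.43 = 66.43
3.71^-0.22 = 0.7494
Denominator = 1.43 × 1.026 × 66.43 × 0.7494 = 73.04
D / 73.04 = 561 / 73.04 = 7.681
d = 7.681^(1/0.81) = 7.681^1.2346 = 12.39 m

d ≈ 12.4 m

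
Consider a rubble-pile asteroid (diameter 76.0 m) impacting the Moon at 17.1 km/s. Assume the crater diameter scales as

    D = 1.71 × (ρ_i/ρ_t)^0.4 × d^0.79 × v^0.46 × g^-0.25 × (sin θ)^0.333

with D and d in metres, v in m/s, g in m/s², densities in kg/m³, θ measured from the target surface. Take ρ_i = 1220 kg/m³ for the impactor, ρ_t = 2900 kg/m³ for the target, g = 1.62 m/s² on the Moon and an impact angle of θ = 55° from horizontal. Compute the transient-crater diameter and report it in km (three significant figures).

D ≈ 2.72 km

In SI units: v = 17100 m/s.
(ρ_i/ρ_t)^0.4 = (1220/2900)^0.4 = 0.7073
d^0.79 = 76^0.79 = 30.61
v^0.46 = 17100^0.46 = 88.55
g^-0.25 = 1.62^-0.25 = 0.8864
(sin 55°)^0.333 = 0.8192^0.333 = 0.9357
D = 1.71 × 0.7073 × 30.61 × 88.55 × 0.8864 × 0.9357 = 2719 m
   = 2.719 km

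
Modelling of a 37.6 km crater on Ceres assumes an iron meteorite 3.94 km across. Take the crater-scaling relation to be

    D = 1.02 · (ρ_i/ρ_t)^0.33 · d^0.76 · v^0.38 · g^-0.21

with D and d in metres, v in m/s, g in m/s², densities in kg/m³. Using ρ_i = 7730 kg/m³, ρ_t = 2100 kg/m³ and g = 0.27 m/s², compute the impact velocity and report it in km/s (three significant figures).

Rearranging for v: v = [D / (1.02 · (7730/2100)^0.33 · 3940^0.76 · 0.27^-0.21)]^(1/0.38).
D = 37600 m.
(7730/2100)^0.33 = 1.537
3940^0.76 = 540.2
0.27^-0.21 = 1.316
Denominator = 1.02 × 1.537 × 540.2 × 1.316 = 1115
D / 1115 = 37600 / 1115 = 33.72
v = 33.72^(1/0.38) = 33.72^2.6316 = 10490 m/s

v ≈ 10.5 km/s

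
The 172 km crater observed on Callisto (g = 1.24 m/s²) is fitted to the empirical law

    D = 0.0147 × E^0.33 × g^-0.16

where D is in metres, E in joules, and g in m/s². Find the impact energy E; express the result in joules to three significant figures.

E ≈ 2.91 × 10^21 J

Rearranging: E = [D / (0.0147 · g^-0.16)]^(1/0.33).
D = 172000 m.
g^-0.16 = 1.24^-0.16 = 0.9662
D / (0.0147 × 0.9662) = 172000 / (0.01420) = 1.211 × 10^7
E = (1.211 × 10^7)^3.0303 = 2.911 × 10^21 J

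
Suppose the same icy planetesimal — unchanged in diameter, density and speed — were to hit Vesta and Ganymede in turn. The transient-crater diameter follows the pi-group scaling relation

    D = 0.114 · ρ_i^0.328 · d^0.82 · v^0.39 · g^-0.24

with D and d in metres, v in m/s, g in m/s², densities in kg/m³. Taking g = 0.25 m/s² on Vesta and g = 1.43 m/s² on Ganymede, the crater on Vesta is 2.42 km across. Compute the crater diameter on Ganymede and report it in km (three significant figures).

All impactor-dependent factors cancel in the ratio, leaving D_Ganymede/D_Vesta = (g_Ganymede/g_Vesta)^-0.24.
(1.43/0.25)^-0.24 = 5.720^-0.24 = 0.6580
D_Ganymede = 0.6580 × 2.42 km = 1.59 km

D ≈ 1.59 km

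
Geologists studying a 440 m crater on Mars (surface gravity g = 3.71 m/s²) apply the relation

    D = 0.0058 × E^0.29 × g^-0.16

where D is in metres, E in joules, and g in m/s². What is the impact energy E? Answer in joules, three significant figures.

Rearranging: E = [D / (0.0058 · g^-0.16)]^(1/0.29).
g^-0.16 = 3.71^-0.16 = 0.8108
D / (0.0058 × 0.8108) = 440 / (4.703 × 10^-3) = 9.356 × 10^4
E = (9.356 × 10^4)^3.4483 = 1.386 × 10^17 J

E ≈ 1.39 × 10^17 J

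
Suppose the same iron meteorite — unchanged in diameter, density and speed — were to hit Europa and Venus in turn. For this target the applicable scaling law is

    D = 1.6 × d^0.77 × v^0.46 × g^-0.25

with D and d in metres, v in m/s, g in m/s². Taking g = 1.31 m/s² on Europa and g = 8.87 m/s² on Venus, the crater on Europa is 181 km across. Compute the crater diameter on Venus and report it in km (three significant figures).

All impactor-dependent factors cancel in the ratio, leaving D_Venus/D_Europa = (g_Venus/g_Europa)^-0.25.
(8.87/1.31)^-0.25 = 6.771^-0.25 = 0.6199
D_Venus = 0.6199 × 181 km = 112 km

D ≈ 112 km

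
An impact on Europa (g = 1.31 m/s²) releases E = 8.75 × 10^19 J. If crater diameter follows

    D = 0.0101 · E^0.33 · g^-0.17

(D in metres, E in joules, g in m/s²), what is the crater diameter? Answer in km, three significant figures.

E^0.33 = (8.75 × 10^19)^0.33 = 3.809 × 10^6
g^-0.17 = 1.31^-0.17 = 0.9551
D = 0.0101 × 3.809 × 10^6 × 0.9551 = 36744 m
   = 36.74 km

D ≈ 36.7 km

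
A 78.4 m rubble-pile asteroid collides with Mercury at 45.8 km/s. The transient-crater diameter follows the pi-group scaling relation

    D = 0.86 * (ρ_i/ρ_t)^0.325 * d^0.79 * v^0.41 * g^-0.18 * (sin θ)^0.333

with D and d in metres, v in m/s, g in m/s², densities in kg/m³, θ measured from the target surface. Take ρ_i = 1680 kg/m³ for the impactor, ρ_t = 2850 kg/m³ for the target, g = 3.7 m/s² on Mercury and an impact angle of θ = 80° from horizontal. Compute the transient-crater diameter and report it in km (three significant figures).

In SI units: v = 45800 m/s.
(ρ_i/ρ_t)^0.325 = (1680/2850)^0.325 = 0.8422
d^0.79 = 78.4^0.79 = 31.37
v^0.41 = 45800^0.41 = 81.46
g^-0.18 = 3.7^-0.18 = 0.7902
(sin 80°)^0.333 = 0.9848^0.333 = 0.9949
D = 0.86 × 0.8422 × 31.37 × 81.46 × 0.7902 × 0.9949 = 1455 m
   = 1.455 km

D ≈ 1.46 km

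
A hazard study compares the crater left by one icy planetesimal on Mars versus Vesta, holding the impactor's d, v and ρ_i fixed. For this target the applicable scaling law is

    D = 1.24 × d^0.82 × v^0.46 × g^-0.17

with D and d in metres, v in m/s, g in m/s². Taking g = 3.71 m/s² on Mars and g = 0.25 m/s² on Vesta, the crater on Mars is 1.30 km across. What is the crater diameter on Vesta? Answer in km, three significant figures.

All impactor-dependent factors cancel in the ratio, leaving D_Vesta/D_Mars = (g_Vesta/g_Mars)^-0.17.
(0.25/3.71)^-0.17 = 0.06739^-0.17 = 1.582
D_Vesta = 1.582 × 1.30 km = 2.06 km

D ≈ 2.06 km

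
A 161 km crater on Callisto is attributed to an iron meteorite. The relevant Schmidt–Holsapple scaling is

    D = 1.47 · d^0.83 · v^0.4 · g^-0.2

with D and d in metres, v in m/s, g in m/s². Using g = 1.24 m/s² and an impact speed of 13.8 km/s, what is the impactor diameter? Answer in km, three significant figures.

d ≈ 12.6 km

Rearranging for d: d = [D / (1.47 · 13800^0.4 · 1.24^-0.2)]^(1/0.83).
D = 161000 m.
13800^0.4 = 45.28
1.24^-0.2 = 0.9579
Denominator = 1.47 × 45.28 × 0.9579 = 63.76
D / 63.76 = 161000 / 63.76 = 2525
d = 2525^(1/0.83) = 2525^1.2048 = 12562 m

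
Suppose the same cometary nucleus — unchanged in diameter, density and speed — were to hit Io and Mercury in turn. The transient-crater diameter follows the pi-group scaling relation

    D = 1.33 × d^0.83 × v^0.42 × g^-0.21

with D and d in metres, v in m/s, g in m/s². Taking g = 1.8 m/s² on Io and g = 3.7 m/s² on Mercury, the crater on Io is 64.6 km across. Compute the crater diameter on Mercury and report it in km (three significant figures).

D ≈ 55.5 km

All impactor-dependent factors cancel in the ratio, leaving D_Mercury/D_Io = (g_Mercury/g_Io)^-0.21.
(3.7/1.8)^-0.21 = 2.056^-0.21 = 0.8595
D_Mercury = 0.8595 × 64.6 km = 55.5 km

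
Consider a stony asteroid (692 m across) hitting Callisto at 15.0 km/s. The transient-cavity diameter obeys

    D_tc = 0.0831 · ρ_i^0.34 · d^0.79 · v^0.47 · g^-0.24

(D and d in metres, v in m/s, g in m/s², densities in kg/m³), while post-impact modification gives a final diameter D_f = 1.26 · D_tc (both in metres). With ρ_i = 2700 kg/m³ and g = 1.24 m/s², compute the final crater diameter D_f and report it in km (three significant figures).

v = 15000 m/s.
ρ_i^0.34 = 2700^0.34 = 14.68
d^0.79 = 692^0.79 = 175.3
v^0.47 = 15000^0.47 = 91.78
g^-0.24 = 1.24^-0.24 = 0.9497
D_tc = 0.0831 × 14.68 × 175.3 × 91.78 × 0.9497 = 18640 m
D_f = 1.26 × 18640 = 23486 m
     = 23.49 km

D_f ≈ 23.5 km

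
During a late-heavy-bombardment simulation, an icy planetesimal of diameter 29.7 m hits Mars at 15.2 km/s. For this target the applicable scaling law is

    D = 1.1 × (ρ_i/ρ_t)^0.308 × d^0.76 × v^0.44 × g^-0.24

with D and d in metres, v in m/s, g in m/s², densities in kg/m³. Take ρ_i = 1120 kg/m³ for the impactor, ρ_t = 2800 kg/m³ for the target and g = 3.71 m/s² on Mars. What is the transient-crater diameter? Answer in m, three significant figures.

In SI units: v = 15200 m/s.
(ρ_i/ρ_t)^0.308 = (1120/2800)^0.308 = 0.7541
d^0.76 = 29.7^0.76 = 13.16
v^0.44 = 15200^0.44 = 69.18
g^-0.24 = 3.71^-0.24 = 0.7300
D = 1.1 × 0.7541 × 13.16 × 69.18 × 0.7300 = 551.3 m

D ≈ 551 m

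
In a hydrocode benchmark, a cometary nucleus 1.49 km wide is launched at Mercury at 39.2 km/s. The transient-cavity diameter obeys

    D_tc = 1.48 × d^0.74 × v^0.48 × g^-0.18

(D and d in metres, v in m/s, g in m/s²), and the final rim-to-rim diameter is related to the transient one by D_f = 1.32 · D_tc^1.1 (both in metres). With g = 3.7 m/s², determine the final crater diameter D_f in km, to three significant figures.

In SI: d = 1490 m, v = 39200 m/s.
d^0.74 = 1490^0.74 = 222.9
v^0.48 = 39200^0.48 = 160.2
g^-0.18 = 3.7^-0.18 = 0.7902
D_tc = 1.48 × 222.9 × 160.2 × 0.7902 = 41760 m
D_f = 1.32 × (41760)^1.1 = 1.597 × 10^5 m
     = 159.7 km

D_f ≈ 160 km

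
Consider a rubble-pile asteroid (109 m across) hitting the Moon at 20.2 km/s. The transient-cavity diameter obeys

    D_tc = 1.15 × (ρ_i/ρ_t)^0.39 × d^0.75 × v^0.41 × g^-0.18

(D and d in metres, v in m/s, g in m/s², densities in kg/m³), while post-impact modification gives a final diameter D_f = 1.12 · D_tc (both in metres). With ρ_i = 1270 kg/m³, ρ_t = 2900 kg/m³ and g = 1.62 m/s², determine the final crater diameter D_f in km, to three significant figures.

D_f ≈ 1.68 km

v = 20200 m/s.
(ρ_i/ρ_t)^0.39 = (1270/2900)^0.39 = 0.7247
d^0.75 = 109^0.75 = 33.73
v^0.41 = 20200^0.41 = 58.24
g^-0.18 = 1.62^-0.18 = 0.9168
D_tc = 1.15 × 0.7247 × 33.73 × 58.24 × 0.9168 = 1501 m
D_f = 1.12 × 1501 = 1681 m
     = 1.681 km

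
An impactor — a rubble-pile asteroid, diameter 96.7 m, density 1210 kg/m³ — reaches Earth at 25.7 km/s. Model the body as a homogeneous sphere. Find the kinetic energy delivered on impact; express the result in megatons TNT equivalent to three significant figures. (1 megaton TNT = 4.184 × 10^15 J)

v = 25700 m/s.
Mass m = (π/6) ρ d³ = (π/6) × 1210 × (96.7)³ = 5.729 × 10^8 kg
E = ½ m v² = 0.5 × 5.729 × 10^8 × (25700)² = 1.892 × 10^17 J
   = 1.892 × 10^17 / 4.184×10^15 = 45.22 Mt

E ≈ 45.2 Mt TNT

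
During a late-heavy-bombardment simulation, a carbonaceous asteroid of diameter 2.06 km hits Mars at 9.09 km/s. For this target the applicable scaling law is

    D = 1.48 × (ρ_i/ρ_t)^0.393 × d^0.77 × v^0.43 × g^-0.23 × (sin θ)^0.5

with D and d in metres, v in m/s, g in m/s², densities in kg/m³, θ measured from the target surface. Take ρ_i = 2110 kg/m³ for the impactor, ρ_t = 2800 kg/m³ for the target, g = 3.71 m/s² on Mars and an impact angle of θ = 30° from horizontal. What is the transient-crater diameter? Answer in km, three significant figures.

In SI units: d = 2060 m, v = 9090 m/s.
(ρ_i/ρ_t)^0.393 = (2110/2800)^0.393 = 0.8948
d^0.77 = 2060^0.77 = 356.2
v^0.43 = 9090^0.43 = 50.37
g^-0.23 = 3.71^-0.23 = 0.7397
(sin 30°)^0.5 = 0.5000^0.5 = 0.7071
D = 1.48 × 0.8948 × 356.2 × 50.37 × 0.7397 × 0.7071 = 12428 m
   = 12.43 km

D ≈ 12.4 km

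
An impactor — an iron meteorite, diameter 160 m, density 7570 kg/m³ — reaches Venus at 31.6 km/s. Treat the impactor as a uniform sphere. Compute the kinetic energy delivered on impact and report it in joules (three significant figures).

E ≈ 8.11 × 10^18 J

v = 31600 m/s.
Mass m = (π/6) ρ d³ = (π/6) × 7570 × (160)³ = 1.624 × 10^10 kg
E = ½ m v² = 0.5 × 1.624 × 10^10 × (31600)² = 8.108 × 10^18 J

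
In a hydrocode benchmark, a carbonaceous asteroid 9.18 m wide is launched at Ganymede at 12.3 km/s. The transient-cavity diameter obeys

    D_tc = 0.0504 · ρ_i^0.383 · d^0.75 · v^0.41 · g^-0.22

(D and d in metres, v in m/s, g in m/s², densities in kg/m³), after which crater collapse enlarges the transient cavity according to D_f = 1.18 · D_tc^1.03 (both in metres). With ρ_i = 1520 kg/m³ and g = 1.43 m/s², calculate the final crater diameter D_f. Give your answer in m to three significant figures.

v = 12300 m/s.
ρ_i^0.383 = 1520^0.383 = 16.54
d^0.75 = 9.18^0.75 = 5.274
v^0.41 = 12300^0.41 = 47.52
g^-0.22 = 1.43^-0.22 = 0.9243
D_tc = 0.0504 × 16.54 × 5.274 × 47.52 × 0.9243 = 193.1 m
D_f = 1.18 × (193.1)^1.03 = 266.8 m

D_f ≈ 267 m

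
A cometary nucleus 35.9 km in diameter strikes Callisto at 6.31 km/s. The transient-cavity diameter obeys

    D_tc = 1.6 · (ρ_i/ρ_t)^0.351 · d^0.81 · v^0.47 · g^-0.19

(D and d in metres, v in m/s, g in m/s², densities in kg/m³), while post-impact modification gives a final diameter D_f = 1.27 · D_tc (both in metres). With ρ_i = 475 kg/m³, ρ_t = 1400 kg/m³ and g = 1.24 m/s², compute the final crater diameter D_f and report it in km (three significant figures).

D_f ≈ 399 km

In SI: d = 35900 m, v = 6310 m/s.
(ρ_i/ρ_t)^0.351 = (475/1400)^0.351 = 0.6843
d^0.81 = 35900^0.81 = 4894
v^0.47 = 6310^0.47 = 61.10
g^-0.19 = 1.24^-0.19 = 0.9600
D_tc = 1.6 × 0.6843 × 4894 × 61.10 × 0.9600 = 3.143 × 10^5 m
D_f = 1.27 × 3.143 × 10^5 = 3.992 × 10^5 m
     = 399.2 km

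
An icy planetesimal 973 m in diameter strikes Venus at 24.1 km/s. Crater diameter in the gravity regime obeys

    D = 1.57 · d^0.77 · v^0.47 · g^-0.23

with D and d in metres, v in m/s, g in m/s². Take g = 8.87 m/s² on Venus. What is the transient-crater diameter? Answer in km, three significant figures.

D ≈ 21.8 km

In SI units: v = 24100 m/s.
d^0.77 = 973^0.77 = 199.9
v^0.47 = 24100^0.47 = 114.7
g^-0.23 = 8.87^-0.23 = 0.6053
D = 1.57 × 199.9 × 114.7 × 0.6053 = 21789 m
   = 21.79 km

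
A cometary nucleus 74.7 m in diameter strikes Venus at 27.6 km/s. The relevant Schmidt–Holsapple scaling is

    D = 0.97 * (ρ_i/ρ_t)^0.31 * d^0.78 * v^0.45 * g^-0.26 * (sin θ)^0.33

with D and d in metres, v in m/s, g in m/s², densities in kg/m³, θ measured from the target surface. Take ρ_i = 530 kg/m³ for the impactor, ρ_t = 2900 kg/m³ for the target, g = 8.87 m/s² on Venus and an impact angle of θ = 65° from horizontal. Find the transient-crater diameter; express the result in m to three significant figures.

In SI units: v = 27600 m/s.
(ρ_i/ρ_t)^0.31 = (530/2900)^0.31 = 0.5904
d^0.78 = 74.7^0.78 = 28.92
v^0.45 = 27600^0.45 = 99.63
g^-0.26 = 8.87^-0.26 = 0.5669
(sin 65°)^0.33 = 0.9063^0.33 = 0.9681
D = 0.97 × 0.5904 × 28.92 × 99.63 × 0.5669 × 0.9681 = 905.6 m

D ≈ 906 m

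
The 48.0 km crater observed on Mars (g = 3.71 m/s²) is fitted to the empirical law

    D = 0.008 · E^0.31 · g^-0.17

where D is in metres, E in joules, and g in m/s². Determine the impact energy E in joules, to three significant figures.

E ≈ 1.50 × 10^22 J

Rearranging: E = [D / (0.008 · g^-0.17)]^(1/0.31).
D = 48000 m.
g^-0.17 = 3.71^-0.17 = 0.8002
D / (0.008 × 0.8002) = 48000 / (6.402 × 10^-3) = 7.498 × 10^6
E = (7.498 × 10^6)^3.2258 = 1.504 × 10^22 J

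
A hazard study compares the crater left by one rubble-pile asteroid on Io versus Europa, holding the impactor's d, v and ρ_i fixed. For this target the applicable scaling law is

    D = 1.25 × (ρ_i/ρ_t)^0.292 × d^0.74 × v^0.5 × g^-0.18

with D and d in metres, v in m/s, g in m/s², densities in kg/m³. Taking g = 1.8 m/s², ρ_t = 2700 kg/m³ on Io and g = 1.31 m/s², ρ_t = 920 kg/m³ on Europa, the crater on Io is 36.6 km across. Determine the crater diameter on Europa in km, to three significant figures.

The impactor-only factors (d, v, ρ_i) cancel in the ratio, leaving D_Europa/D_Io = (g_Europa/g_Io)^-0.18 · (ρ_t,Io/ρ_t,Europa)^0.292.
(1.31/1.8)^-0.18 = 0.7278^-0.18 = 1.059
(2700/920)^0.292 = 2.935^0.292 = 1.369
Ratio = 1.059 × 1.369 = 1.450
D_Europa = 1.450 × 36.6 km = 53.1 km

D ≈ 53.1 km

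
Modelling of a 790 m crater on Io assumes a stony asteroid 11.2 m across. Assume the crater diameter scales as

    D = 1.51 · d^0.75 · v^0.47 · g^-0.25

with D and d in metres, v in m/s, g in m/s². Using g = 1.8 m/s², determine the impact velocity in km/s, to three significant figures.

v ≈ 17.6 km/s

Rearranging for v: v = [D / (1.51 · 11.2^0.75 · 1.8^-0.25)]^(1/0.47).
11.2^0.75 = 6.122
1.8^-0.25 = 0.8633
Denominator = 1.51 × 6.122 × 0.8633 = 7.981
D / 7.981 = 790 / 7.981 = 98.99
v = 98.99^(1/0.47) = 98.99^2.1277 = 17621 m/s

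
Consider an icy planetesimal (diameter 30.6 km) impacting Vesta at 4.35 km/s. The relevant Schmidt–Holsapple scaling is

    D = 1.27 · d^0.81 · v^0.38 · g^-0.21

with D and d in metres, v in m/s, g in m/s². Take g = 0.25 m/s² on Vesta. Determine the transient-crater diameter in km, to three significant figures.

In SI units: d = 30600 m, v = 4350 m/s.
d^0.81 = 30600^0.81 = 4300
v^0.38 = 4350^0.38 = 24.13
g^-0.21 = 0.25^-0.21 = 1.338
D = 1.27 × 4300 × 24.13 × 1.338 = 1.763 × 10^5 m
   = 176.3 km

D ≈ 176 km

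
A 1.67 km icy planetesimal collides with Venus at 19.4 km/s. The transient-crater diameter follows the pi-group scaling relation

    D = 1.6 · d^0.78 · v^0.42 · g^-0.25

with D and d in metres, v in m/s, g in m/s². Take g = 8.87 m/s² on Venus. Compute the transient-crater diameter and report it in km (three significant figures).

In SI units: d = 1670 m, v = 19400 m/s.
d^0.78 = 1670^0.78 = 326.4
v^0.42 = 19400^0.42 = 63.22
g^-0.25 = 8.87^-0.25 = 0.5795
D = 1.6 × 326.4 × 63.22 × 0.5795 = 19133 m
   = 19.13 km

D ≈ 19.1 km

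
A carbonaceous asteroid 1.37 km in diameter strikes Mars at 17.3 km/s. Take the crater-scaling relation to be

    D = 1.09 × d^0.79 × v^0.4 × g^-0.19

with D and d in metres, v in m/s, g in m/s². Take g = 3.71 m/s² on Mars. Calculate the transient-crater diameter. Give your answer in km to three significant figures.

In SI units: d = 1370 m, v = 17300 m/s.
d^0.79 = 1370^0.79 = 300.6
v^0.4 = 17300^0.4 = 49.57
g^-0.19 = 3.71^-0.19 = 0.7795
D = 1.09 × 300.6 × 49.57 × 0.7795 = 12660 m
   = 12.66 km

D ≈ 12.7 km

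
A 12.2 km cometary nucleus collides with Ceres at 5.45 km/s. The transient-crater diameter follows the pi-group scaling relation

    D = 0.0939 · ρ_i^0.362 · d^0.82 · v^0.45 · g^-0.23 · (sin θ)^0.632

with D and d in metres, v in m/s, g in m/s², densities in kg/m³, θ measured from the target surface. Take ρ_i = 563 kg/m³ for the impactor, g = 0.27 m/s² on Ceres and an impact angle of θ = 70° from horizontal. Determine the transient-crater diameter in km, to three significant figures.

In SI units: d = 12200 m, v = 5450 m/s.
ρ_i^0.362 = 563^0.362 = 9.901
d^0.82 = 12200^0.82 = 2243
v^0.45 = 5450^0.45 = 48.02
g^-0.23 = 0.27^-0.23 = 1.351
(sin 70°)^0.632 = 0.9397^0.632 = 0.9615
D = 0.0939 × 9.901 × 2243 × 48.02 × 1.351 × 0.9615 = 1.301 × 10^5 m
   = 130.1 km

D ≈ 130 km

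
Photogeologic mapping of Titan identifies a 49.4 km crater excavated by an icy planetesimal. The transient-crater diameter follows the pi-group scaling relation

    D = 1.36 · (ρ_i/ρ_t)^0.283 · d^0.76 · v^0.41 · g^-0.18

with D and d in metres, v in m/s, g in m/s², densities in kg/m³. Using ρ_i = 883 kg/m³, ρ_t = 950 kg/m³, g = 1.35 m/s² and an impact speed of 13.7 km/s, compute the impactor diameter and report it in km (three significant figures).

d ≈ 6.48 km

Rearranging for d: d = [D / (1.36 · (883/950)^0.283 · 13700^0.41 · 1.35^-0.18)]^(1/0.76).
D = 49400 m.
(883/950)^0.283 = 0.9795
13700^0.41 = 49.67
1.35^-0.18 = 0.9474
Denominator = 1.36 × 0.9795 × 49.67 × 0.9474 = 62.69
D / 62.69 = 49400 / 62.69 = 788.0
d = 788.0^(1/0.76) = 788.0^1.3158 = 6475 m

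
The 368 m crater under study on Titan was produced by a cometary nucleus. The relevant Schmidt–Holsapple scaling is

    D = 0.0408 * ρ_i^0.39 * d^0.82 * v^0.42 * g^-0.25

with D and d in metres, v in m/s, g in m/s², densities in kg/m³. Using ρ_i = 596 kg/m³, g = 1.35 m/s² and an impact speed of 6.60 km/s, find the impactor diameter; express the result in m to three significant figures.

Rearranging for d: d = [D / (0.0408 · 596^0.39 · 6600^0.42 · 1.35^-0.25)]^(1/0.82).
596^0.39 = 12.09
6600^0.42 = 40.20
1.35^-0.25 = 0.9277
Denominator = 0.0408 × 12.09 × 40.20 × 0.9277 = 18.40
D / 18.40 = 368 / 18.40 = 20.00
d = 20.00^(1/0.82) = 20.00^1.2195 = 38.60 m

d ≈ 38.6 m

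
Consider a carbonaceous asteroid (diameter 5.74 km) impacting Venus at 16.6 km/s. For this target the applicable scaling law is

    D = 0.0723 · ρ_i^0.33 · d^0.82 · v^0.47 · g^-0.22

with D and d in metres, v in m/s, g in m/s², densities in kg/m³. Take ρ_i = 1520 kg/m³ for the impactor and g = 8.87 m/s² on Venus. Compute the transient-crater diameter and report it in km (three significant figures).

D ≈ 58.4 km

In SI units: d = 5740 m, v = 16600 m/s.
ρ_i^0.33 = 1520^0.33 = 11.22
d^0.82 = 5740^0.82 = 1209
v^0.47 = 16600^0.47 = 96.26
g^-0.22 = 8.87^-0.22 = 0.6187
D = 0.0723 × 11.22 × 1209 × 96.26 × 0.6187 = 58409 m
   = 58.41 km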